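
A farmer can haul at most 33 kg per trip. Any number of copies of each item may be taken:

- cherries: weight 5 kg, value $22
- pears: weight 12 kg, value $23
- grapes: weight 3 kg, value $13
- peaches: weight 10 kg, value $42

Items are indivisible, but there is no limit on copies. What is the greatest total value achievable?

Best value-per-unit is cherries at 22/5; filling with it alone gives 6×22 = 132.
Optimal mix: 6×cherries + 1×grapes → weight 33, value 145.

$145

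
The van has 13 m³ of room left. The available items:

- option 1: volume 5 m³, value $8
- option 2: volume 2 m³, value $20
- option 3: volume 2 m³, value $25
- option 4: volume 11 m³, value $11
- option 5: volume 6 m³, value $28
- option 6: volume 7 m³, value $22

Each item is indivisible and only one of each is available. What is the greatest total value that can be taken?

Check high-value combinations within 13 m³:
- option 2+option 3+option 5: volume 2+2+6=10, value 20+25+28=73
- option 2+option 3+option 6: volume 2+2+7=11, value 20+25+22=67
- option 1+option 3+option 5: volume 5+2+6=13, value 8+25+28=61
- option 1+option 2+option 5: volume 5+2+6=13, value 8+20+28=56
- option 3+option 5: volume 2+6=8, value 25+28=53
Best: $73.

$73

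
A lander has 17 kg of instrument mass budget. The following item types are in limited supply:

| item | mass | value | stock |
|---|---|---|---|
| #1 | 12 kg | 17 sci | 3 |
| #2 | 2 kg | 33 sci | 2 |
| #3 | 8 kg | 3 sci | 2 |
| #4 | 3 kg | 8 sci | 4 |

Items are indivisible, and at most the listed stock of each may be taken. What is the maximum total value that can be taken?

98 sci

Top feasible selections:
- 2×#2 + 4×#4: mass 16, value 98
- 2×#2 + 3×#4: mass 13, value 90
- 1×#1 + 2×#2: mass 16, value 83
Best: 98 sci.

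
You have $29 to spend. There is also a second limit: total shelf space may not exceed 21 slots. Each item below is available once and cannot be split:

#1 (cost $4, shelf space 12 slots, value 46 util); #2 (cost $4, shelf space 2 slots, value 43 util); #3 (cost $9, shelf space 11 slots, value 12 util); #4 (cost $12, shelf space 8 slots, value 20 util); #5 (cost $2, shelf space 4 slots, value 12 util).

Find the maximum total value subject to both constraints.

Feasible sets respecting both limits:
- #1+#2+#5: cost 10, shelf space 18, value 101
- #1+#2: cost 8, shelf space 14, value 89
- #2+#3+#4: cost 25, shelf space 21, value 75
Best: 101 util.

101 util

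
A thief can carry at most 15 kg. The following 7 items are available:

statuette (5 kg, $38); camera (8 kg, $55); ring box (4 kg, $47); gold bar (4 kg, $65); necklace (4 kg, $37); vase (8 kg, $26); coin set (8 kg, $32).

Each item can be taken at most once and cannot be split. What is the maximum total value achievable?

This is a 0/1 knapsack; check combinations near the capacity.
- statuette+ring box+gold bar: weight 5+4+4=13, value 38+47+65=150
- ring box+gold bar+necklace: weight 4+4+4=12, value 47+65+37=149
- statuette+gold bar+necklace: weight 5+4+4=13, value 38+65+37=140
- statuette+ring box+necklace: weight 5+4+4=13, value 38+47+37=122
Best: $150.

$150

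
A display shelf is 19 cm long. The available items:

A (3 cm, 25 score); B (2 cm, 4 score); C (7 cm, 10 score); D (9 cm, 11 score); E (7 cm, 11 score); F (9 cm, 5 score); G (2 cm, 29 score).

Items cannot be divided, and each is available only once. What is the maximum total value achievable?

This is a 0/1 knapsack; check combinations near the capacity.
- A+C+E+G: length 3+7+7+2=19, value 25+10+11+29=75
- A+B+E+G: length 3+2+7+2=14, value 25+4+11+29=69
- A+B+D+G: length 3+2+9+2=16, value 25+4+11+29=69
- A+B+C+G: length 3+2+7+2=14, value 25+4+10+29=68
Best: 75 score.

75 score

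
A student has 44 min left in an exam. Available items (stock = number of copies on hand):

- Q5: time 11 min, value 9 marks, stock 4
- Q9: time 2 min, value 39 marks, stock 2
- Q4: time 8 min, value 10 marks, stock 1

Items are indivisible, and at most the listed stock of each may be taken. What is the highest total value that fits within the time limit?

Top feasible selections:
- 2×Q5 + 2×Q9 + 1×Q4: time 34, value 106
- 3×Q5 + 2×Q9: time 37, value 105
- 1×Q5 + 2×Q9 + 1×Q4: time 23, value 97
Best: 106 marks.

106 marks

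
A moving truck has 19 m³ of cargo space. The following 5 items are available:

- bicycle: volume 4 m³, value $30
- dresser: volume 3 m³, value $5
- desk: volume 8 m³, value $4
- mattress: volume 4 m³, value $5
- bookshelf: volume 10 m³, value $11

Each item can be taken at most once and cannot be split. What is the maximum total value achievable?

$46

Check high-value combinations within 19 m³:
- bicycle+dresser+bookshelf: volume 4+3+10=17, value 30+5+11=46
- bicycle+mattress+bookshelf: volume 4+4+10=18, value 30+5+11=46
- bicycle+dresser+desk+mattress: volume 4+3+8+4=19, value 30+5+4+5=44
- bicycle+bookshelf: volume 4+10=14, value 30+11=41
- bicycle+dresser+mattress: volume 4+3+4=11, value 30+5+5=40
Best: $46.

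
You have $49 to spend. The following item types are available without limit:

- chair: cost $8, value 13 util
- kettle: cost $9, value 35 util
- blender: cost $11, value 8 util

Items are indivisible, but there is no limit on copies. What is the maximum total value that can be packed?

175 util

Best value-per-unit is kettle at 35/9, and filling with it alone uses cost 5×9=45. No mix of the others beats 5×35 = 175.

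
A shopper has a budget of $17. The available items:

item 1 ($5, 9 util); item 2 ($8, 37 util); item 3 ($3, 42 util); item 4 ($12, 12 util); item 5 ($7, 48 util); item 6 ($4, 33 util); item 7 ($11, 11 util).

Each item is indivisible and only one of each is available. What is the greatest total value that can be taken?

Check high-value combinations within $17:
- item 3+item 5+item 6: cost 3+7+4=14, value 42+48+33=123
- item 2+item 3+item 6: cost 8+3+4=15, value 37+42+33=112
- item 1+item 3+item 5: cost 5+3+7=15, value 9+42+48=99
Best: 123 util.

123 util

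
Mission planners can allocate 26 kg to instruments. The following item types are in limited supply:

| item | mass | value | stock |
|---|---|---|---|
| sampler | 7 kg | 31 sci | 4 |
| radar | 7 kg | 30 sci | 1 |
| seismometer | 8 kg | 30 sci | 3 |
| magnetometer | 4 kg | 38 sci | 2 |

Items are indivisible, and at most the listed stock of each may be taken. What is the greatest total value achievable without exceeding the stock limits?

Best selections within mass 26 and stock limits:
- 2×sampler + 2×magnetometer: mass 22, value 138
- 1×sampler + 1×radar + 2×magnetometer: mass 22, value 137
- 1×sampler + 1×seismometer + 2×magnetometer: mass 23, value 137
Best: 138 sci.

138 sci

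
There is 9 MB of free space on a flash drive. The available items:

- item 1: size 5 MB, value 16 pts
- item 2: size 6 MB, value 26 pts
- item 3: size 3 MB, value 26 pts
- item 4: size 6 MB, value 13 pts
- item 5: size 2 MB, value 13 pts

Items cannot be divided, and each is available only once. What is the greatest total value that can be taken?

52 pts

This is a 0/1 knapsack; check combinations near the capacity.
- item 2+item 3: size 6+3=9, value 26+26=52
- item 1+item 3: size 5+3=8, value 16+26=42
- item 3+item 5: size 3+2=5, value 26+13=39
Best: 52 pts.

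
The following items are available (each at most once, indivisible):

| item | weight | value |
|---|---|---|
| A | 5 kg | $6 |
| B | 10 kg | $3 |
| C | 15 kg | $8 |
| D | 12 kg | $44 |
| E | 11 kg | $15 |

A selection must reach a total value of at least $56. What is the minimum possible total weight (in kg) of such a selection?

23

Subsets with value ≥ 56, sorted by total weight:
- D+E: weight 23, value 59
- A+D+E: weight 28, value 65
Minimum weight: 23 kg.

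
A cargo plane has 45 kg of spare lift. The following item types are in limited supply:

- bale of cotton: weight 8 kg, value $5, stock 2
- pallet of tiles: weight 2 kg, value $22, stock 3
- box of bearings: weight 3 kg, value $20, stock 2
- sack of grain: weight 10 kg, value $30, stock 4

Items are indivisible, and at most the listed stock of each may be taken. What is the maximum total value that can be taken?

$196

Best selections within weight 45 and stock limits:
- 3×pallet of tiles + 2×box of bearings + 3×sack of grain: weight 42, value 196
- 3×pallet of tiles + 1×box of bearings + 3×sack of grain: weight 39, value 176
- 2×pallet of tiles + 2×box of bearings + 3×sack of grain: weight 40, value 174
Best: $196.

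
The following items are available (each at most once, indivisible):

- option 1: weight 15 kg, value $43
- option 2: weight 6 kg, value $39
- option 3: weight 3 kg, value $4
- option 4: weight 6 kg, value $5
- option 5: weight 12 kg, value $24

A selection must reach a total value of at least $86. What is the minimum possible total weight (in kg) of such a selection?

Subsets with value ≥ 86, sorted by total weight:
- option 1+option 2+option 3: weight 24, value 86
- option 1+option 2+option 4: weight 27, value 87
Minimum weight: 24 kg.

24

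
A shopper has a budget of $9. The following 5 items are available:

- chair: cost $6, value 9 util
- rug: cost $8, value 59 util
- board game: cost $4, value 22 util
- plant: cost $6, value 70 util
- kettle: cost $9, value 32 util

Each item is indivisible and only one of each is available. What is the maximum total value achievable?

Check high-value combinations within $9:
- plant: cost 6, value 70
- rug: cost 8, value 59
- kettle: cost 9, value 32
- board game: cost 4, value 22
- chair: cost 6, value 9
Best: 70 util.

70 util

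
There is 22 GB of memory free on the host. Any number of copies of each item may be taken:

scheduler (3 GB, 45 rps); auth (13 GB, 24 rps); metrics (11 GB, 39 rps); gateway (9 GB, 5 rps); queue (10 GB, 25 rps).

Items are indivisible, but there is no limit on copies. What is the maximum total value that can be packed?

Best value-per-unit is scheduler at 45/3, and filling with it alone uses memory 7×3=21. No mix of the others beats 7×45 = 315.

315 rps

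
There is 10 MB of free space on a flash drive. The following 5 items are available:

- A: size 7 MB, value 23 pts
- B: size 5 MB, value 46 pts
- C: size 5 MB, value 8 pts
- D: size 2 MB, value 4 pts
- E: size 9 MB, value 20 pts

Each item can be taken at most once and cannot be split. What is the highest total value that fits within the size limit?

54 pts

Check high-value combinations within 10 MB:
- B+C: size 5+5=10, value 46+8=54
- B+D: size 5+2=7, value 46+4=50
- B: size 5, value 46
- A+D: size 7+2=9, value 23+4=27
Best: 54 pts.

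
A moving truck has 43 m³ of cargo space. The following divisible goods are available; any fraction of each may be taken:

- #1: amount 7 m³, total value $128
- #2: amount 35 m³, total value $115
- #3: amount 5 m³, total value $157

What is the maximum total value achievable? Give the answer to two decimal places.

386.86

Take in order of value per unit:
- #3 (157/5 per unit): all 5 → value 157, running total 157.00
- #1 (128/7 per unit): all 7 → value 128, running total 285.00
- #2 (115/35 per unit): 31 of 35 → value 31×115/35 = 101.8571, running total 386.86
Total 386.86.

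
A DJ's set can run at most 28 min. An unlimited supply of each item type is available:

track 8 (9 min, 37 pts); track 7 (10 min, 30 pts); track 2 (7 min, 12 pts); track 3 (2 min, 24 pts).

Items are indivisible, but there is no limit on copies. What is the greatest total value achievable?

336 pts

Best value-per-unit is track 3 at 24/2, and filling with it alone uses duration 14×2=28. No mix of the others beats 14×24 = 336.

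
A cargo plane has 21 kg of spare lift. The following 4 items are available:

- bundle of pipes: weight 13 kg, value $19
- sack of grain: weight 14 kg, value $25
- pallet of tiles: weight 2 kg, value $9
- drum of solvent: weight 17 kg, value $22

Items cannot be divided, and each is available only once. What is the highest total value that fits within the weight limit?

Check high-value combinations within 21 kg:
- sack of grain+pallet of tiles: weight 14+2=16, value 25+9=34
- pallet of tiles+drum of solvent: weight 2+17=19, value 9+22=31
- bundle of pipes+pallet of tiles: weight 13+2=15, value 19+9=28
- sack of grain: weight 14, value 25
Best: $34.

$34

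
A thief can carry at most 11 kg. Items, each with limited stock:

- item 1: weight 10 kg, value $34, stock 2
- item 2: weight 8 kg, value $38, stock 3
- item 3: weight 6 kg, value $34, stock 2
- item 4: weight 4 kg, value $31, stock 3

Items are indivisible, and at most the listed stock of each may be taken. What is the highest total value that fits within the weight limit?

$65

Top feasible selections:
- 1×item 3 + 1×item 4: weight 10, value 65
- 2×item 4: weight 8, value 62
Best: $65.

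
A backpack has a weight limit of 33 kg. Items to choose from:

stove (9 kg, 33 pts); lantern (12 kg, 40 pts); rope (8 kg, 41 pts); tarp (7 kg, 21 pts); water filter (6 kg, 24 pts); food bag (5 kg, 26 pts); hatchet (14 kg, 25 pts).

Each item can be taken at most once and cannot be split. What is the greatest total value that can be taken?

131 pts

Check high-value combinations within 33 kg:
- lantern+rope+water filter+food bag: weight 12+8+6+5=31, value 40+41+24+26=131
- lantern+rope+tarp+food bag: weight 12+8+7+5=32, value 40+41+21+26=128
- lantern+rope+tarp+water filter: weight 12+8+7+6=33, value 40+41+21+24=126
Best: 131 pts.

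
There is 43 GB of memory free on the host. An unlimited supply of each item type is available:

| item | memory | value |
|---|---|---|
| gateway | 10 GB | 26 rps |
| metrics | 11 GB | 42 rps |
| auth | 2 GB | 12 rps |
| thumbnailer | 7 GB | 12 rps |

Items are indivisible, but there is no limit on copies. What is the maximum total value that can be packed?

252 rps

Best value-per-unit is auth at 12/2, and filling with it alone uses memory 21×2=42. No mix of the others beats 21×12 = 252.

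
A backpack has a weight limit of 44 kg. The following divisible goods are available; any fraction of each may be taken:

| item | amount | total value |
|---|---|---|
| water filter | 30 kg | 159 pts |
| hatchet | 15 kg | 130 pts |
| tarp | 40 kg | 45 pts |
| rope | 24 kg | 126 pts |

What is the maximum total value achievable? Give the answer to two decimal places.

283.70

Take in order of value per unit:
- hatchet (130/15 per unit): all 15 → value 130, running total 130.00
- water filter (159/30 per unit): 29 of 30 → value 29×159/30 = 153.7000, running total 283.70
Total 283.70.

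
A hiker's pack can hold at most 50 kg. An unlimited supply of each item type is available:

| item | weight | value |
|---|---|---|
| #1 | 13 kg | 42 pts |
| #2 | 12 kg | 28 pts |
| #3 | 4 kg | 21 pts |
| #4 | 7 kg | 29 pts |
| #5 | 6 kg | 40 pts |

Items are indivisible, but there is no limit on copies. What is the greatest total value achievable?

322 pts

Best value-per-unit is #5 at 40/6; filling with it alone gives 8×40 = 320.
Optimal mix: 2×#3 + 7×#5 → weight 50, value 322.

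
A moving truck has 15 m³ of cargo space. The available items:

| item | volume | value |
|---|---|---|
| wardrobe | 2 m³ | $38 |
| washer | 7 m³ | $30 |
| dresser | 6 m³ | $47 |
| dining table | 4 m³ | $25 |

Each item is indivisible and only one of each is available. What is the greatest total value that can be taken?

$115

This is a 0/1 knapsack; check combinations near the capacity.
- wardrobe+washer+dresser: volume 2+7+6=15, value 38+30+47=115
- wardrobe+dresser+dining table: volume 2+6+4=12, value 38+47+25=110
- wardrobe+washer+dining table: volume 2+7+4=13, value 38+30+25=93
Best: $115.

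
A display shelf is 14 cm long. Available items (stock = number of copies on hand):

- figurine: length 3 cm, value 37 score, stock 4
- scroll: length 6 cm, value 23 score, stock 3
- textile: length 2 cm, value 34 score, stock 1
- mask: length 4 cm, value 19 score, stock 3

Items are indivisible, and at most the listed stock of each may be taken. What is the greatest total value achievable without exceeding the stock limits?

182 score

Best selections within length 14 and stock limits:
- 4×figurine + 1×textile: length 14, value 182
- 4×figurine: length 12, value 148
- 3×figurine + 1×textile: length 11, value 145
- 2×figurine + 1×scroll + 1×textile: length 14, value 131
Best: 182 score.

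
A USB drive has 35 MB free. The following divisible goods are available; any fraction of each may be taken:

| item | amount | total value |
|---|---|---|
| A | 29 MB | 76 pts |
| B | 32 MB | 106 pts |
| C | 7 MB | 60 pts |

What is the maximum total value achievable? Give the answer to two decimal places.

Take in order of value per unit:
- C (60/7 per unit): all 7 → value 60, running total 60.00
- B (106/32 per unit): 28 of 32 → value 28×106/32 = 92.7500, running total 152.75
Total 152.75.

152.75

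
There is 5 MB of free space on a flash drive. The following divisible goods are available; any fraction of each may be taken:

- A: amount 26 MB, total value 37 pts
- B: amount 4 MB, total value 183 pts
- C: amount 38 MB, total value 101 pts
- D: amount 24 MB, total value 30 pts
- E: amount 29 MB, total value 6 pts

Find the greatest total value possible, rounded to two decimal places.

Take in order of value per unit:
- B (183/4 per unit): all 4 → value 183, running total 183.00
- C (101/38 per unit): 1 of 38 → value 1×101/38 = 2.6579, running total 185.66
Total 185.66.

185.66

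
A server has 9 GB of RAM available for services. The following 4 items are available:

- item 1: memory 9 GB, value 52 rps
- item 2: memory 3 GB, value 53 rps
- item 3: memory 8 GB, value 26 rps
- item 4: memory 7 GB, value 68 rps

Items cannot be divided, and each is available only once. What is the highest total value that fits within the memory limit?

This is a 0/1 knapsack; check combinations near the capacity.
- item 4: memory 7, value 68
- item 2: memory 3, value 53
- item 1: memory 9, value 52
- item 3: memory 8, value 26
Best: 68 rps.

68 rps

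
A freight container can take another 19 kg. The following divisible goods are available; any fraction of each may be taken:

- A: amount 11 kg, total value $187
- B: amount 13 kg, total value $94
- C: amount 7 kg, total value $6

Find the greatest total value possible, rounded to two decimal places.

Take in order of value per unit:
- A (187/11 per unit): all 11 → value 187, running total 187.00
- B (94/13 per unit): 8 of 13 → value 8×94/13 = 57.8462, running total 244.85
Total 244.85.

244.85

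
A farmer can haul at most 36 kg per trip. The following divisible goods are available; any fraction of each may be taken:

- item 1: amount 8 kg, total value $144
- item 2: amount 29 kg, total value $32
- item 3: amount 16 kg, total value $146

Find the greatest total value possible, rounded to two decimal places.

Take in order of value per unit:
- item 1 (144/8 per unit): all 8 → value 144, running total 144.00
- item 3 (146/16 per unit): all 16 → value 146, running total 290.00
- item 2 (32/29 per unit): 12 of 29 → value 12×32/29 = 13.2414, running total 303.24
Total 303.24.

303.24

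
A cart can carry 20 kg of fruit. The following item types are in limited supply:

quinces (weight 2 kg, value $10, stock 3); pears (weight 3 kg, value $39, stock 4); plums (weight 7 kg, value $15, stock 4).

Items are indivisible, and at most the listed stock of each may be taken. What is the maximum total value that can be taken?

$186

Best selections within weight 20 and stock limits:
- 3×quinces + 4×pears: weight 18, value 186
- 2×quinces + 4×pears: weight 16, value 176
- 4×pears + 1×plums: weight 19, value 171
- 1×quinces + 4×pears: weight 14, value 166
Best: $186.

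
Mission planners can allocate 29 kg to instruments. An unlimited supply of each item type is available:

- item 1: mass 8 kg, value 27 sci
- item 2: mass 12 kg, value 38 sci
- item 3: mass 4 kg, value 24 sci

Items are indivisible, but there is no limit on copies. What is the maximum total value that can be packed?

Best value-per-unit is item 3 at 24/4, and filling with it alone uses mass 7×4=28. No mix of the others beats 7×24 = 168.

168 sci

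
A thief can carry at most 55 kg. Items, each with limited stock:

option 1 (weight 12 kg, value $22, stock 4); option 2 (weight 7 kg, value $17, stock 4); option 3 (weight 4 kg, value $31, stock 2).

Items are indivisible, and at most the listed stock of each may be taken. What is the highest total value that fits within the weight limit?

$157

Best selections within weight 55 and stock limits:
- 2×option 1 + 3×option 2 + 2×option 3: weight 53, value 157
- 1×option 1 + 4×option 2 + 2×option 3: weight 48, value 152
- 3×option 1 + 1×option 2 + 2×option 3: weight 51, value 145
Best: $157.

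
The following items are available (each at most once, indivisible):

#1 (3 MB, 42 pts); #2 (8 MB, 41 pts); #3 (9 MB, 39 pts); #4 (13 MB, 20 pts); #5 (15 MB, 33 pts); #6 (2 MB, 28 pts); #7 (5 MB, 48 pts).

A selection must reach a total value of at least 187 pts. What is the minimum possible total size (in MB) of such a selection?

Subsets with value ≥ 187, sorted by total size:
- #1+#2+#3+#6+#7: size 27, value 198
- #1+#2+#5+#6+#7: size 33, value 192
- #1+#3+#5+#6+#7: size 34, value 190
Minimum size: 27 MB.

27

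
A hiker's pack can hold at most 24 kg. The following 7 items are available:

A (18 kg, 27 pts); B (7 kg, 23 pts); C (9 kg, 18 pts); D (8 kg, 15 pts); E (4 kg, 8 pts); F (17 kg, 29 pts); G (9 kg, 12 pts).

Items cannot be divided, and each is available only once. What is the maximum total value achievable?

56 pts

This is a 0/1 knapsack; check combinations near the capacity.
- B+C+D: weight 7+9+8=24, value 23+18+15=56
- B+F: weight 7+17=24, value 23+29=52
- B+D+G: weight 7+8+9=24, value 23+15+12=50
- B+C+E: weight 7+9+4=20, value 23+18+8=49
Best: 56 pts.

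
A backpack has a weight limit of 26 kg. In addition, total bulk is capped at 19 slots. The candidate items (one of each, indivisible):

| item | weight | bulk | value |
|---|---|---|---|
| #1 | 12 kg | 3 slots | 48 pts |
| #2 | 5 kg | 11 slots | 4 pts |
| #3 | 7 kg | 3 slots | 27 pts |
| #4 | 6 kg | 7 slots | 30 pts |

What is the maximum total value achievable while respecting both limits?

105 pts

Feasible sets respecting both limits:
- #1+#3+#4: weight 25, bulk 13, value 105
- #1+#2+#3: weight 24, bulk 17, value 79
- #1+#4: weight 18, bulk 10, value 78
Best: 105 pts.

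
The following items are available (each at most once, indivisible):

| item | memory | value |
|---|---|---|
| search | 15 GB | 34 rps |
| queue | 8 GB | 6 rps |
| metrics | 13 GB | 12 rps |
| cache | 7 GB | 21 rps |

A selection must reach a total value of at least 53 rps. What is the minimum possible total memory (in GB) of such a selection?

22

Subsets with value ≥ 53, sorted by total memory:
- search+cache: memory 22, value 55
- search+queue+cache: memory 30, value 61
Minimum memory: 22 GB.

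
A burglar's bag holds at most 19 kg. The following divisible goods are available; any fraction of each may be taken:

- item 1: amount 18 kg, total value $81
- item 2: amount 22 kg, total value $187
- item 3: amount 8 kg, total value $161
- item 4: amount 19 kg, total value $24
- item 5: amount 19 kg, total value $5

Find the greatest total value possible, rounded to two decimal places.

254.50

Take in order of value per unit:
- item 3 (161/8 per unit): all 8 → value 161, running total 161.00
- item 2 (187/22 per unit): 11 of 22 → value 11×187/22 = 93.5000, running total 254.50
Total 254.50.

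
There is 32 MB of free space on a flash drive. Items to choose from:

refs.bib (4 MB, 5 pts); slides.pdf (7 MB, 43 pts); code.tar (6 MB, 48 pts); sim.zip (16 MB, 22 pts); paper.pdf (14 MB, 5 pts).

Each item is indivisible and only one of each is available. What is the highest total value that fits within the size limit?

113 pts

Check high-value combinations within 32 MB:
- slides.pdf+code.tar+sim.zip: size 7+6+16=29, value 43+48+22=113
- refs.bib+slides.pdf+code.tar+paper.pdf: size 4+7+6+14=31, value 5+43+48+5=101
- refs.bib+slides.pdf+code.tar: size 4+7+6=17, value 5+43+48=96
- slides.pdf+code.tar+paper.pdf: size 7+6+14=27, value 43+48+5=96
Best: 113 pts.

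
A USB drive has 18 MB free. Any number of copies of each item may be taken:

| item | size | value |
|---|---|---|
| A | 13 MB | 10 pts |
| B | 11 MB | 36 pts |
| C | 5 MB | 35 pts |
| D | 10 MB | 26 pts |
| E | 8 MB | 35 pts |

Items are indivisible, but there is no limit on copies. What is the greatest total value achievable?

105 pts

Best value-per-unit is C at 35/5, and filling with it alone uses size 3×5=15. No mix of the others beats 3×35 = 105.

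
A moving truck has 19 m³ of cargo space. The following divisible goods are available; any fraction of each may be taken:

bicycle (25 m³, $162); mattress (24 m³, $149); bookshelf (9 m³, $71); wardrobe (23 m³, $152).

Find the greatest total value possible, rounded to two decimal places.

137.09

Take in order of value per unit:
- bookshelf (71/9 per unit): all 9 → value 71, running total 71.00
- wardrobe (152/23 per unit): 10 of 23 → value 10×152/23 = 66.0870, running total 137.09
Total 137.09.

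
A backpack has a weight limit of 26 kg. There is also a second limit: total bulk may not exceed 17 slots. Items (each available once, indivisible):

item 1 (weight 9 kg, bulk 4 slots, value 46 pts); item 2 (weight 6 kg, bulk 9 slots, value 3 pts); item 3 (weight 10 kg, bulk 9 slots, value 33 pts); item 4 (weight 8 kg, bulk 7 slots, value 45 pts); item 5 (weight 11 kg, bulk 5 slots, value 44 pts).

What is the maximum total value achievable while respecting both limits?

91 pts

Feasible sets respecting both limits:
- item 1+item 4: weight 17, bulk 11, value 91
- item 1+item 5: weight 20, bulk 9, value 90
- item 4+item 5: weight 19, bulk 12, value 89
- item 1+item 3: weight 19, bulk 13, value 79
Best: 91 pts.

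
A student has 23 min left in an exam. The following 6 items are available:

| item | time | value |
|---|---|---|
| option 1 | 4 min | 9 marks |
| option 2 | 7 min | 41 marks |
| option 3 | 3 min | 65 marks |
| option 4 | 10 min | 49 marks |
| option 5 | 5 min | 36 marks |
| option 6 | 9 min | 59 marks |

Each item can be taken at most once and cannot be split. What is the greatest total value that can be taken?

174 marks

Check high-value combinations within 23 min:
- option 1+option 2+option 3+option 6: time 4+7+3+9=23, value 9+41+65+59=174
- option 3+option 4+option 6: time 3+10+9=22, value 65+49+59=173
- option 1+option 3+option 5+option 6: time 4+3+5+9=21, value 9+65+36+59=169
- option 2+option 3+option 6: time 7+3+9=19, value 41+65+59=165
- option 3+option 5+option 6: time 3+5+9=17, value 65+36+59=160
Best: 174 marks.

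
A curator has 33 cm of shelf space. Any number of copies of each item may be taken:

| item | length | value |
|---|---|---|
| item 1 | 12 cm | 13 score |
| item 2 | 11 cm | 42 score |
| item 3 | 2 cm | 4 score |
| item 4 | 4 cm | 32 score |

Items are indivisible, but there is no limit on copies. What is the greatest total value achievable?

Best value-per-unit is item 4 at 32/4, and filling with it alone uses length 8×4=32. No mix of the others beats 8×32 = 256.

256 score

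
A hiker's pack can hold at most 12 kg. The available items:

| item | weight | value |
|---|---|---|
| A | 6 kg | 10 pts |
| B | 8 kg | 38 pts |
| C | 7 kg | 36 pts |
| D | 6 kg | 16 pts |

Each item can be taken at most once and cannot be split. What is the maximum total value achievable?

Check high-value combinations within 12 kg:
- B: weight 8, value 38
- C: weight 7, value 36
- A+D: weight 6+6=12, value 10+16=26
- D: weight 6, value 16
Best: 38 pts.

38 pts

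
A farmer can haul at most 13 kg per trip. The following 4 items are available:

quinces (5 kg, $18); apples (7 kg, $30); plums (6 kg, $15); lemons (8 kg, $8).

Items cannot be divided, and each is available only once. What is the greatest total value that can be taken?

This is a 0/1 knapsack; check combinations near the capacity.
- quinces+apples: weight 5+7=12, value 18+30=48
- apples+plums: weight 7+6=13, value 30+15=45
- quinces+plums: weight 5+6=11, value 18+15=33
Best: $48.

$48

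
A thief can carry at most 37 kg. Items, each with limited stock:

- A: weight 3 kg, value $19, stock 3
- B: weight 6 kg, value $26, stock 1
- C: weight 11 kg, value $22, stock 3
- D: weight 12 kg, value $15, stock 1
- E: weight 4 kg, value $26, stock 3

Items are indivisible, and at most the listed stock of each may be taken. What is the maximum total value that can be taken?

Best selections within weight 37 and stock limits:
- 2×A + 1×B + 1×C + 3×E: weight 35, value 164
- 3×A + 1×B + 3×E: weight 27, value 161
- 3×A + 1×C + 3×E: weight 32, value 157
Best: $164.

$164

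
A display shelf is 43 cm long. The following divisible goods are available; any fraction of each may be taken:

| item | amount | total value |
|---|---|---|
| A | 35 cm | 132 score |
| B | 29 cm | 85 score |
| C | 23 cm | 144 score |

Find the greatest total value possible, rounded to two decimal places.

219.43

Take in order of value per unit:
- C (144/23 per unit): all 23 → value 144, running total 144.00
- A (132/35 per unit): 20 of 35 → value 20×132/35 = 75.4286, running total 219.43
Total 219.43.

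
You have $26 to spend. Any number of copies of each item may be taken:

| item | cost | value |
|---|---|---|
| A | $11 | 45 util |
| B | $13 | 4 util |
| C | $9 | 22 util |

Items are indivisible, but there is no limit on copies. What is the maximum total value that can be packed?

Best value-per-unit is A at 45/11, and filling with it alone uses cost 2×11=22. No mix of the others beats 2×45 = 90.

90 util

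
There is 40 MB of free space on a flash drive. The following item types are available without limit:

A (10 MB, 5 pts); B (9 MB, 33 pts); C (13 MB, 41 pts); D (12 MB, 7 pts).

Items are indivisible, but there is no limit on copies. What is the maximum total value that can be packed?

Best value-per-unit is B at 33/9; filling with it alone gives 4×33 = 132.
Optimal mix: 3×B + 1×C → size 40, value 140.

140 pts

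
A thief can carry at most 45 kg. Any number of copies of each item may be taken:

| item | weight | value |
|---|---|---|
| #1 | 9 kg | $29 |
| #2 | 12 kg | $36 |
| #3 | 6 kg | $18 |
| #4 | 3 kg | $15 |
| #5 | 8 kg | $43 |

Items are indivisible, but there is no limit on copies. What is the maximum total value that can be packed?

Best value-per-unit is #5 at 43/8; filling with it alone gives 5×43 = 215.
Optimal mix: 7×#4 + 3×#5 → weight 45, value 234.

$234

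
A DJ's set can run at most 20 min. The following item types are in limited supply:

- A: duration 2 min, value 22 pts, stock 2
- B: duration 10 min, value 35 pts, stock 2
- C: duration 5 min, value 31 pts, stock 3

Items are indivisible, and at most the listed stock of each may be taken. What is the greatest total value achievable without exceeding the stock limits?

Top feasible selections:
- 2×A + 3×C: duration 19, value 137
- 1×A + 3×C: duration 17, value 115
- 2×A + 1×B + 1×C: duration 19, value 110
Best: 137 pts.

137 pts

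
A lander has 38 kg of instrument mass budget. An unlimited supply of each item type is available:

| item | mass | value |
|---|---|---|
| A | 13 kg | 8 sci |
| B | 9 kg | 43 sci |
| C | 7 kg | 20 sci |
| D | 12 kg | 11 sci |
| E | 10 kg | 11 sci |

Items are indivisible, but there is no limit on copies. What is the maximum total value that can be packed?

172 sci

Best value-per-unit is B at 43/9, and filling with it alone uses mass 4×9=36. No mix of the others beats 4×43 = 172.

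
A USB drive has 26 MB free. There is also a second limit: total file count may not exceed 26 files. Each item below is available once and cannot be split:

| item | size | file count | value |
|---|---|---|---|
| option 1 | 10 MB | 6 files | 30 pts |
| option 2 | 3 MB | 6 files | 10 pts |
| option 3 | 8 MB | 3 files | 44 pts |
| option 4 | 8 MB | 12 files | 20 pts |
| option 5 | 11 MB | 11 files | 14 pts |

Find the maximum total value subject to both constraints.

Feasible sets respecting both limits:
- option 1+option 3+option 4: size 26, file count 21, value 94
- option 1+option 2+option 3: size 21, file count 15, value 84
- option 1+option 3: size 18, file count 9, value 74
Best: 94 pts.

94 pts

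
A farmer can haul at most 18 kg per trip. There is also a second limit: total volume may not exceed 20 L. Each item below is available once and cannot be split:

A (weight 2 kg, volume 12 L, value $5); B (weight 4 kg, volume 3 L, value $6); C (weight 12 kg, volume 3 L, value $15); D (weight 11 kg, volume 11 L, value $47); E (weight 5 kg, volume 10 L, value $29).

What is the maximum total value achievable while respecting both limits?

$53

Feasible sets respecting both limits:
- B+D: weight 15, volume 14, value 53
- D: weight 11, volume 11, value 47
- C+E: weight 17, volume 13, value 44
- B+E: weight 9, volume 13, value 35
Best: $53.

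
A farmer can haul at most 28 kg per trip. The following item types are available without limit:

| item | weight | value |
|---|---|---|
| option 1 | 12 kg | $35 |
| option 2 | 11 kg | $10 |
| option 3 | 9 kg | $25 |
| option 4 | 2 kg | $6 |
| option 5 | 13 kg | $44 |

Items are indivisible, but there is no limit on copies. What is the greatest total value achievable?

Best value-per-unit is option 5 at 44/13; filling with it alone gives 2×44 = 88.
Optimal mix: 1×option 4 + 2×option 5 → weight 28, value 94.

$94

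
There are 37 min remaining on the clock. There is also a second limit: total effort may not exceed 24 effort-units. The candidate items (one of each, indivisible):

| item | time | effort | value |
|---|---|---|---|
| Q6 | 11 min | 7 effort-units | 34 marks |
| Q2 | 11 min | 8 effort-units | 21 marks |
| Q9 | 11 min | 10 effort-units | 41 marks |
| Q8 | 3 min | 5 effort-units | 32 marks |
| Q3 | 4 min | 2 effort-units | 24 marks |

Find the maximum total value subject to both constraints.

131 marks

Feasible sets respecting both limits:
- Q6+Q9+Q8+Q3: time 29, effort 24, value 131
- Q6+Q2+Q8+Q3: time 29, effort 22, value 111
- Q6+Q9+Q8: time 25, effort 22, value 107
- Q6+Q9+Q3: time 26, effort 19, value 99
Best: 131 marks.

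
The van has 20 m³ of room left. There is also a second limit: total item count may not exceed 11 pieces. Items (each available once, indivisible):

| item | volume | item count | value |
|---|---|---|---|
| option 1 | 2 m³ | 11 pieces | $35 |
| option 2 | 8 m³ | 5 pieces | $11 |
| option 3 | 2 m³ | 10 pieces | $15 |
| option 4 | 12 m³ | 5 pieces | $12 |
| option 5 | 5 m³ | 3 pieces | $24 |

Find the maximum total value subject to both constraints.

Feasible sets respecting both limits:
- option 4+option 5: volume 17, item count 8, value 36
- option 1: volume 2, item count 11, value 35
- option 2+option 5: volume 13, item count 8, value 35
- option 5: volume 5, item count 3, value 24
Best: $36.

$36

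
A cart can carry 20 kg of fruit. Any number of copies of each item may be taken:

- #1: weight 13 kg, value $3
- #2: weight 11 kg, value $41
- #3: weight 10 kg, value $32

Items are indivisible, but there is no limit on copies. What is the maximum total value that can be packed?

$64

Best value-per-unit is #2 at 41/11; filling with it alone gives 1×41 = 41.
Optimal mix: 2×#3 → weight 20, value 64.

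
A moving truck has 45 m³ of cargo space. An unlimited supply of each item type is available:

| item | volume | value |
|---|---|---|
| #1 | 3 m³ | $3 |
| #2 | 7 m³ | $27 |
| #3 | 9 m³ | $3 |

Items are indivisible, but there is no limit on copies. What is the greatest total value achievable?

Best value-per-unit is #2 at 27/7; filling with it alone gives 6×27 = 162.
Optimal mix: 1×#1 + 6×#2 → volume 45, value 165.

$165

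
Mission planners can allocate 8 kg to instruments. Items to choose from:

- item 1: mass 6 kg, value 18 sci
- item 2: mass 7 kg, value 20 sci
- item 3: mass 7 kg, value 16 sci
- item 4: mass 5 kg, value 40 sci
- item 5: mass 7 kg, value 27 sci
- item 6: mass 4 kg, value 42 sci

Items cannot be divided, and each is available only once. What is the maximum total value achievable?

42 sci

Check high-value combinations within 8 kg:
- item 6: mass 4, value 42
- item 4: mass 5, value 40
- item 5: mass 7, value 27
- item 2: mass 7, value 20
- item 1: mass 6, value 18
Best: 42 sci.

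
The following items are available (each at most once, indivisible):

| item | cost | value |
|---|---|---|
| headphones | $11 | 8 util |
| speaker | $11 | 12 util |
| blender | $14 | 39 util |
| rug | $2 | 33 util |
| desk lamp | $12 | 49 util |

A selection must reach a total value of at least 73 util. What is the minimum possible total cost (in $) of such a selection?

14

Subsets with value ≥ 73, sorted by total cost:
- rug+desk lamp: cost 14, value 82
- speaker+rug+desk lamp: cost 25, value 94
- headphones+rug+desk lamp: cost 25, value 90
Minimum cost: 14 $.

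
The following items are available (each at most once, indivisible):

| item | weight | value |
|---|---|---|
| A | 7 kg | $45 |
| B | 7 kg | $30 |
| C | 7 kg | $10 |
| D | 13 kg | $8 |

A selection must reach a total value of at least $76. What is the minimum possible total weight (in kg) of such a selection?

Subsets with value ≥ 76, sorted by total weight:
- A+B+C: weight 21, value 85
- A+B+D: weight 27, value 83
Minimum weight: 21 kg.

21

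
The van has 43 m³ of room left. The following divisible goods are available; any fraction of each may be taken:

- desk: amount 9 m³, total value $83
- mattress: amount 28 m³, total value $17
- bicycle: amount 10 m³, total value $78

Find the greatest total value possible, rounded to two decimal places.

175.57

Take in order of value per unit:
- desk (83/9 per unit): all 9 → value 83, running total 83.00
- bicycle (78/10 per unit): all 10 → value 78, running total 161.00
- mattress (17/28 per unit): 24 of 28 → value 24×17/28 = 14.5714, running total 175.57
Total 175.57.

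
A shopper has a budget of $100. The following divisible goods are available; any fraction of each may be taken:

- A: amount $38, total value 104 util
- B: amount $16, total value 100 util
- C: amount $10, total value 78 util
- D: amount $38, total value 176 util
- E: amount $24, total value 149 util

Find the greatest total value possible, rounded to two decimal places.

535.84

Take in order of value per unit:
- C (78/10 per unit): all 10 → value 78, running total 78.00
- B (100/16 per unit): all 16 → value 100, running total 178.00
- E (149/24 per unit): all 24 → value 149, running total 327.00
- D (176/38 per unit): all 38 → value 176, running total 503.00
- A (104/38 per unit): 12 of 38 → value 12×104/38 = 32.8421, running total 535.84
Total 535.84.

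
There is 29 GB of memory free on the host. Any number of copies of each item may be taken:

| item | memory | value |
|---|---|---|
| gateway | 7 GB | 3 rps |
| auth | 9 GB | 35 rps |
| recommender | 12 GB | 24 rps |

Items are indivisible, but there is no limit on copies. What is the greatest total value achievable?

Best value-per-unit is auth at 35/9, and filling with it alone uses memory 3×9=27. No mix of the others beats 3×35 = 105.

105 rps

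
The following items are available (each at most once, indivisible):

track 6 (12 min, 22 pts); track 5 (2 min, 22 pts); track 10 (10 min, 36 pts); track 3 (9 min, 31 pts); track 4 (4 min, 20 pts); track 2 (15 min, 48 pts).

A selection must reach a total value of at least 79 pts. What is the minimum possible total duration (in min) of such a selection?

21

Subsets with value ≥ 79, sorted by total duration:
- track 5+track 4+track 2: duration 21, value 90
- track 5+track 10+track 3: duration 21, value 89
Minimum duration: 21 min.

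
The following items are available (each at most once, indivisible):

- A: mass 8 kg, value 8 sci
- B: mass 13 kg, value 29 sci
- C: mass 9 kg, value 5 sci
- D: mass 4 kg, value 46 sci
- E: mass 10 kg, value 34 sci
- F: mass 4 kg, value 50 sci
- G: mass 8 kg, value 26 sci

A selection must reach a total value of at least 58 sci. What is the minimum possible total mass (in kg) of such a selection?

Subsets with value ≥ 58, sorted by total mass:
- D+F: mass 8, value 96
- F+G: mass 12, value 76
Minimum mass: 8 kg.

8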